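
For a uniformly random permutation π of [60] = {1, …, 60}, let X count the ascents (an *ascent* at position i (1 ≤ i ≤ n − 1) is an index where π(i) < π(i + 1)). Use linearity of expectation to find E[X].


Write X = Σ X_I over i = 1, …, 59, with X_I the indicator of one ascent.
There are 59 indicators.
For each fixed i, the pair (π(i), π(i+1)) is a uniformly random ordered pair of distinct values from {1, …, 60}; by symmetry P[π(i) < π(i+1)] = 1/2.
By linearity: E[X] = 59 · (1/2) = (60 − 1) · (1/2) = 59/2 ≈ 29.500.

E[X] = 59/2 = 29.500.


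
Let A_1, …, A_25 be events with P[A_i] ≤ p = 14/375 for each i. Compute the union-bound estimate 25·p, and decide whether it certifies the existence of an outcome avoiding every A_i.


Union bound: P[∪_{i=1}^{25} A_i] ≤ Σ_i P[A_i] ≤ 25·p = 25·(14/375) = 14/15.
Numerically: 14/15 ≈ 0.9333.
Is 14/15 < 1? YES.
Since P[∪ A_i] ≤ 14/15 < 1, the complement has P[∩ A_i^c] ≥ 1 − 14/15 = 1/15 > 0, so some outcome avoids every A_i.

25·p = 14/15 ≈ 0.9333; existence CERTIFIED by the union bound.


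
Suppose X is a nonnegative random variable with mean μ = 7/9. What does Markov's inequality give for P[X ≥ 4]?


μ = E[X] = 7/9, a = 4.
Markov: P[X ≥ 4] ≤ μ/a = (7/9)/4 = 7/36.
Numerically: ≈ 0.19444.
(Since a = 4 > μ = 0.77778, the bound 7/36 is < 1 and informative.)

P[X ≥ 4] ≤ 7/36 ≈ 0.19444.


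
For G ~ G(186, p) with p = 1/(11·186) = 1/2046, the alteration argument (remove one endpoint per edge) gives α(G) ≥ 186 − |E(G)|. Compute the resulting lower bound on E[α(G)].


E[|E(G)|] = C(186, 2)·p = 17205 · (1/2046) = 185/22.
E[α(G)] ≥ n − E[|E(G)|] = 186 − 185/22 = 3907/22.
Numerically: ≈ 177.590909.
(This is only a lower bound; the true E[α(G)] may be larger.)

E[α(G)] ≥ 3907/22 ≈ 177.590909.


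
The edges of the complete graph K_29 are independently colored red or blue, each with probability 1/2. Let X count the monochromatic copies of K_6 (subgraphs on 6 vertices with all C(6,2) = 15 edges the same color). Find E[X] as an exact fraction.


Let X = Σ_S X_S over the C(29, 6) = 475020 subsets S of size 6, where X_S = 1 if the K_6 on S is monochromatic.
For a fixed S, the K_6 on S has C(6, 2) = 15 edges. P[all 15 edges red] = (1/2)^15, and likewise for blue, so P[monochromatic] = 2·(1/2)^15 = 2^{1 − 15} = 1/16384.
By linearity: E[X] = C(29, 6) · 2^{1 − 15} = 475020 · 1/16384 = 118755/4096.
Numerically: E[X] ≈ 28.993.

E[X] = C(29,6)·2^(1−C(6,2)) = 118755/4096 ≈ 28.993.


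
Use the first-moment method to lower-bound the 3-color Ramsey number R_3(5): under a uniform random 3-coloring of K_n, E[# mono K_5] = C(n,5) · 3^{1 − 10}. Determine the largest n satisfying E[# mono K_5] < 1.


We need C(n, 5) · 3^{1 − 10} < 1, i.e. C(n, 5) < 3^{10 − 1} = 19683.
Check values of n near the boundary:
  n = 16: C(16, 5) = 4368; 4368 < 19683? YES
  n = 17: C(17, 5) = 6188; 6188 < 19683? YES
  n = 18: C(18, 5) = 8568; 8568 < 19683? YES
  n = 19: C(19, 5) = 11628; 11628 < 19683? YES
  n = 20: C(20, 5) = 15504; 15504 < 19683? YES
  n = 21: C(21, 5) = 20349; 20349 < 19683? NO
The largest n with C(n, 5) < 19683 is n = 20 (where E[X] = 5168/6561 ≈ 0.7877). Hence R_3(5) > 20, i.e. R_3(5) ≥ 21.

Largest n = 20; hence R_3(5) > 20.


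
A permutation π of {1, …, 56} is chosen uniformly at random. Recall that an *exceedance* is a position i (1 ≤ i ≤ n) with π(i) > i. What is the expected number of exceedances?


Write X = Σ_{i=1}^{56} X_i, where X_i = 1_{π(i) > i}.
For each fixed i, π(i) is uniform over {1, …, 56} (marginal of a uniform permutation), so P[π(i) > i] = (n − i)/n. Summing: Σ_{i=1}^{56} (n − i)/n = (0 + 1 + … + 55)/56 = 56(56 − 1)/(2·56) = (56 − 1)/2.
Hence E[X] = Σ_{i=1}^{56} (56 − i)/56 = 55/2 ≈ 27.500.

E[X] = 55/2 = 27.500.


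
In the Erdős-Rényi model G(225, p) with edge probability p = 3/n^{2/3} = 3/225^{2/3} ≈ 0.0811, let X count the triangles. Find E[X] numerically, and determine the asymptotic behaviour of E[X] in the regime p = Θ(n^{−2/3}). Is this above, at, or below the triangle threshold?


Number of potential triangles: C(225, 3) = 1873200.
Each occurs with probability p³ ≈ (0.0811)³ ≈ 5.333333e-04.
By linearity: E[X] = C(225, 3)·p³ ≈ 1873200 · 5.333333e-04 ≈ 999.0400.
Since α = 2/3 < 1, p = c/n^{2/3} ≫ 1/n is above the triangle threshold p ~ 1/n. Asymptotically E[X] ~ (c³/6)·n^{3(1−α)} = (3³/6)·n^{1} → ∞; triangles are abundant w.h.p.

E[X] ≈ 999.0400; in regime p = Θ(1/n^{2/3}) E[X] diverges (above the triangle threshold p ~ 1/n).


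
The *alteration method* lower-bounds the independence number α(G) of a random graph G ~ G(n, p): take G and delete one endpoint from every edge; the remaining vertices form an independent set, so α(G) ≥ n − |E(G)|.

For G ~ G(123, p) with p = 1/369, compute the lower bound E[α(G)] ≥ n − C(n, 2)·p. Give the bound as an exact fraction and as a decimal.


E[|E(G)|] = C(123, 2)·p = 7503 · (1/369) = 61/3.
E[α(G)] ≥ n − E[|E(G)|] = 123 − 61/3 = 308/3.
Numerically: ≈ 102.6667.
(This is only a lower bound; the true E[α(G)] may be larger.)

E[α(G)] ≥ 308/3 ≈ 102.6667.


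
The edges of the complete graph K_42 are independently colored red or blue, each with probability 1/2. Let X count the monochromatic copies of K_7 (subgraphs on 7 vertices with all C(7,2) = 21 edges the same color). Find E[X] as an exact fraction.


Let X = Σ_S X_S over the C(42, 7) = 26978328 subsets S of size 7, where X_S = 1 if the K_7 on S is monochromatic.
For a fixed S, the K_7 on S has C(7, 2) = 21 edges. P[all 21 edges red] = (1/2)^21, and likewise for blue, so P[monochromatic] = 2·(1/2)^21 = 2^{1 − 21} = 1/1048576.
Summing: E[X] = C(42, 7) · 2^{1 − 21} = 26978328 · 1/1048576 = 3372291/131072.
Numerically: E[X] ≈ 25.72854.

E[X] = C(42,7)·2^(1−C(7,2)) = 3372291/131072 ≈ 25.72854.


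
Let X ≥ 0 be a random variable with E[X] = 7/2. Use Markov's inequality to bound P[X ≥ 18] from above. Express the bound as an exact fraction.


μ = E[X] = 7/2, a = 18.
Markov: P[X ≥ 18] ≤ μ/a = (7/2)/18 = 7/36.
Numerically: ≈ 0.194.
(Since a = 18 > μ = 3.500, the bound 7/36 is < 1 and informative.)

P[X ≥ 18] ≤ 7/36 ≈ 0.194.


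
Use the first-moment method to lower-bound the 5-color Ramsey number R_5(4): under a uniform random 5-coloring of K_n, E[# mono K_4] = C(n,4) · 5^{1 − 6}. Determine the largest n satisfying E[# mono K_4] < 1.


We need C(n, 4) · 5^{1 − 6} < 1, i.e. C(n, 4) < 5^{6 − 1} = 3125.
Check values of n near the boundary:
  n = 15: C(15, 4) = 1365; 1365 < 3125? YES
  n = 16: C(16, 4) = 1820; 1820 < 3125? YES
  n = 17: C(17, 4) = 2380; 2380 < 3125? YES
  n = 18: C(18, 4) = 3060; 3060 < 3125? YES
  n = 19: C(19, 4) = 3876; 3876 < 3125? NO
  n = 20: C(20, 4) = 4845; 4845 < 3125? NO
  n = 21: C(21, 4) = 5985; 5985 < 3125? NO
The largest n with C(n, 4) < 3125 is n = 18 (where E[X] = 612/625 ≈ 0.979). Hence R_5(4) > 18, i.e. R_5(4) ≥ 19.

Largest n = 18; hence R_5(4) > 18.


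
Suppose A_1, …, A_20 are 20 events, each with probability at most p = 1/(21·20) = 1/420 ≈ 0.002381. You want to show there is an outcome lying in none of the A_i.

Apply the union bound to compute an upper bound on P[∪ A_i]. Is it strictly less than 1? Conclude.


Union bound: P[∪_{i=1}^{20} A_i] ≤ Σ_i P[A_i] ≤ 20·p = 20·(1/420) = 1/21.
Numerically: 1/21 ≈ 0.047619.
Is 1/21 < 1? YES.
Since P[∪ A_i] ≤ 1/21 < 1, the complement has P[∩ A_i^c] ≥ 1 − 1/21 = 20/21 > 0, so some outcome avoids every A_i.

20·p = 1/21 ≈ 0.047619; existence CERTIFIED by the union bound.


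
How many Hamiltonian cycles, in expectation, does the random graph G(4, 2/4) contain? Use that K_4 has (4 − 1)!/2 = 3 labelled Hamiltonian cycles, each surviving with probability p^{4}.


K_4 has (4 − 1)!/2 = 3 labelled Hamiltonian cycles.
For each such Hamiltonian cycle H, let X_H = 1 if all 4 edges of H are present in G. Then P[X_H = 1] = p^{4} = (1/2)^{4} = 1/16.
By linearity: E[X] = Σ_H E[X_H] = 3 · p^{4} = 3 · 1/16 = 3/16.
Numerically: E[X] ≈ 0.188.

E[X] = 3 · (1/2)^{4} = 3/16 ≈ 0.188.


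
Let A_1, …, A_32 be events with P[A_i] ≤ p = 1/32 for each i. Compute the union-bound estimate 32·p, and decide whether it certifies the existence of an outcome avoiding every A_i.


Union bound: P[∪_{i=1}^{32} A_i] ≤ Σ_i P[A_i] ≤ 32·p = 32·(1/32) = 1.
Numerically: 1 ≈ 1.0000000.
Is 1 < 1? NO.
Since the bound 1 is ≥ 1, the union bound is uninformative here; it does NOT by itself certify existence.

32·p = 1 ≈ 1.0000000; existence NOT certified by the union bound.


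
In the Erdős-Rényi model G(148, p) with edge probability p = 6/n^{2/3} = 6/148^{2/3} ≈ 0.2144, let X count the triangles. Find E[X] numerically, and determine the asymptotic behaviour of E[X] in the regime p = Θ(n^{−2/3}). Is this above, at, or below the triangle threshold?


Number of potential triangles: C(148, 3) = 529396.
Each occurs with probability p³ ≈ (0.2144)³ ≈ 9.861213e-03.
By linearity: E[X] = C(148, 3)·p³ ≈ 529396 · 9.861213e-03 ≈ 5220.4865.
Since α = 2/3 < 1, p = c/n^{2/3} ≫ 1/n is above the triangle threshold p ~ 1/n. Asymptotically E[X] ~ (c³/6)·n^{3(1−α)} = (6³/6)·n^{1} → ∞; triangles are abundant w.h.p.

E[X] ≈ 5220.4865; in regime p = Θ(1/n^{2/3}) E[X] diverges (above the triangle threshold p ~ 1/n).


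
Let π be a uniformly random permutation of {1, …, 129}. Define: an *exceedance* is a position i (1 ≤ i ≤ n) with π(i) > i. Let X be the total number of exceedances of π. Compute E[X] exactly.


Write X = Σ_{i=1}^{129} X_i, where X_i = 1_{π(i) > i}.
For each fixed i, π(i) is uniform over {1, …, 129} (marginal of a uniform permutation), so P[π(i) > i] = (n − i)/n. Summing: Σ_{i=1}^{129} (n − i)/n = (0 + 1 + … + 128)/129 = 129(129 − 1)/(2·129) = (129 − 1)/2.
Hence E[X] = Σ_{i=1}^{129} (129 − i)/129 = 64 ≈ 64.000.

E[X] = 64 = 64.000.


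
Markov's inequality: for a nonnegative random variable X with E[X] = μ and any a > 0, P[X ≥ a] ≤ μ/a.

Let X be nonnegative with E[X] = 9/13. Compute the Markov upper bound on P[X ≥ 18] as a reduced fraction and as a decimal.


μ = E[X] = 9/13, a = 18.
Markov: P[X ≥ 18] ≤ μ/a = (9/13)/18 = 1/26.
Numerically: ≈ 0.0385.
(Since a = 18 > μ = 0.6923, the bound 1/26 is < 1 and informative.)

P[X ≥ 18] ≤ 1/26 ≈ 0.0385.


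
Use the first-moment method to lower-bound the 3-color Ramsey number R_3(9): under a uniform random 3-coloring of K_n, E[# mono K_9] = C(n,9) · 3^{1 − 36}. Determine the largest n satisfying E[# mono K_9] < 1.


We need C(n, 9) · 3^{1 − 36} < 1, i.e. C(n, 9) < 3^{36 − 1} = 50031545098999707.
Check values of n near the boundary:
  n = 298: C(298, 9) = 45207677551849890; 45207677551849890 < 50031545098999707? YES
  n = 299: C(299, 9) = 46610674441390059; 46610674441390059 < 50031545098999707? YES
  n = 300: C(300, 9) = 48052241692154700; 48052241692154700 < 50031545098999707? YES
  n = 301: C(301, 9) = 49533303936090975; 49533303936090975 < 50031545098999707? YES
  n = 302: C(302, 9) = 51054804739588650; 51054804739588650 < 50031545098999707? NO
  n = 303: C(303, 9) = 52617706925494425; 52617706925494425 < 50031545098999707? NO
The largest n with C(n, 9) < 50031545098999707 is n = 301 (where E[X] = 16511101312030325/16677181699666569 ≈ 0.9900). Hence R_3(9) > 301, i.e. R_3(9) ≥ 302.

Largest n = 301; hence R_3(9) > 301.


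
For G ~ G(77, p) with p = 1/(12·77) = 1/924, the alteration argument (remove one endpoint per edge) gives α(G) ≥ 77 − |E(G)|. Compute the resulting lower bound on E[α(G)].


E[|E(G)|] = C(77, 2)·p = 2926 · (1/924) = 19/6.
E[α(G)] ≥ n − E[|E(G)|] = 77 − 19/6 = 443/6.
Numerically: ≈ 73.833333.
(This is only a lower bound; the true E[α(G)] may be larger.)

E[α(G)] ≥ 443/6 ≈ 73.833333.


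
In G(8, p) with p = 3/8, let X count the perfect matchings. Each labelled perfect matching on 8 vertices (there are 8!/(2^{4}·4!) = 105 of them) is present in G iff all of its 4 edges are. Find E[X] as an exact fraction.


K_8 has 8!/(2^{4}·4!) = 105 labelled perfect matchings.
For each such perfect matching H, let X_H = 1 if all 4 edges of H are present in G. Then P[X_H = 1] = p^{4} = (3/8)^{4} = 81/4096.
Summing the indicators: E[X] = Σ_H E[X_H] = 105 · p^{4} = 105 · 81/4096 = 8505/4096.
Numerically: E[X] ≈ 2.08.

E[X] = 105 · (3/8)^{4} = 8505/4096 ≈ 2.08.


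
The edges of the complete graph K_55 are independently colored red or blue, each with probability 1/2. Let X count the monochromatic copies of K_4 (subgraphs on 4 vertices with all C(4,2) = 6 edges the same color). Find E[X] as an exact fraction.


Let X = Σ_S X_S over the C(55, 4) = 341055 subsets S of size 4, where X_S = 1 if the K_4 on S is monochromatic.
For a fixed S, the K_4 on S has C(4, 2) = 6 edges. P[all 6 edges red] = (1/2)^6, and likewise for blue, so P[monochromatic] = 2·(1/2)^6 = 2^{1 − 6} = 1/32.
Summing: E[X] = C(55, 4) · 2^{1 − 6} = 341055 · 1/32 = 341055/32.
Numerically: E[X] ≈ 10657.9688.

E[X] = C(55,4)·2^(1−C(4,2)) = 341055/32 ≈ 10657.9688.


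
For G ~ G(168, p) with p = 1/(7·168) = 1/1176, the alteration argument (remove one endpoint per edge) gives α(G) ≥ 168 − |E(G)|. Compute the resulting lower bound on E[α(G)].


E[|E(G)|] = C(168, 2)·p = 14028 · (1/1176) = 167/14.
E[α(G)] ≥ n − E[|E(G)|] = 168 − 167/14 = 2185/14.
Numerically: ≈ 156.071.
(This is only a lower bound; the true E[α(G)] may be larger.)

E[α(G)] ≥ 2185/14 ≈ 156.071.


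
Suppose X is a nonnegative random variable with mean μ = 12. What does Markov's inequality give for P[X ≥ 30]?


μ = E[X] = 12, a = 30.
Markov: P[X ≥ 30] ≤ μ/a = (12)/30 = 2/5.
Numerically: ≈ 0.400000.
(Since a = 30 > μ = 12.000000, the bound 2/5 is < 1 and informative.)

P[X ≥ 30] ≤ 2/5 ≈ 0.400000.


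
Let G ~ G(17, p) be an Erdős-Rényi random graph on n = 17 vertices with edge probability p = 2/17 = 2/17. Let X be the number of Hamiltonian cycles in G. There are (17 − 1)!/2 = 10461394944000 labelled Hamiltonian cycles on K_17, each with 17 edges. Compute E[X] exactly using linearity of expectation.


K_17 has (17 − 1)!/2 = 10461394944000 labelled Hamiltonian cycles.
For each such Hamiltonian cycle H, let X_H = 1 if all 17 edges of H are present in G. Then P[X_H = 1] = p^{17} = (2/17)^{17} = 131072/827240261886336764177.
By linearity: E[X] = Σ_H E[X_H] = 10461394944000 · p^{17} = 10461394944000 · 131072/827240261886336764177 = 1371195958099968000/827240261886336764177.
Numerically: E[X] ≈ 0.00165755.

E[X] = 10461394944000 · (2/17)^{17} = 1371195958099968000/827240261886336764177 ≈ 0.00165755.


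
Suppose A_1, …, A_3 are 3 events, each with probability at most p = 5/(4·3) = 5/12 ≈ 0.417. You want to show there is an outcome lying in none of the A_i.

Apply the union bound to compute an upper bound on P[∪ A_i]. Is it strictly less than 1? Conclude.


Union bound: P[∪_{i=1}^{3} A_i] ≤ Σ_i P[A_i] ≤ 3·p = 3·(5/12) = 5/4.
Numerically: 5/4 ≈ 1.250.
Is 5/4 < 1? NO.
Since the bound 5/4 is ≥ 1, the union bound is uninformative here; it does NOT by itself certify existence.

3·p = 5/4 ≈ 1.250; existence NOT certified by the union bound.


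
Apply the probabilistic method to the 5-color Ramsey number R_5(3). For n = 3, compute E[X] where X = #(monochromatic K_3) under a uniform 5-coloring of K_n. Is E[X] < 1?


E[X] = C(3, 3) · 5^{1 − 3} = 1 · 5^{−2} = 1/25.
As a reduced fraction: E[X] = 1/25 ≈ 0.040.
Is E[X] < 1? YES.
Since E[X] < 1, there exists a 5-coloring of K_{3} with no monochromatic K_3; hence R_5(3) > 3.

E[X] = 1/25 ≈ 0.040; E[X] < 1, so R_5(3) > 3.


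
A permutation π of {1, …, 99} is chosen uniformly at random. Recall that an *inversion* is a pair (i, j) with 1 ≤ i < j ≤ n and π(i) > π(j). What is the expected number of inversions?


Write X = Σ X_I over the C(99, 2) = 4851 pairs i < j, with X_I the indicator of one inversion.
There are 4851 indicators.
For each fixed pair i < j, the values π(i) and π(j) are two distinct elements of {1, …, 99} in uniformly random order; by symmetry P[π(i) > π(j)] = 1/2.
By linearity: E[X] = 4851 · (1/2) = C(99, 2) · (1/2) = 4851/2 = 4851/2 ≈ 2425.500.

E[X] = 4851/2 = 2425.500.


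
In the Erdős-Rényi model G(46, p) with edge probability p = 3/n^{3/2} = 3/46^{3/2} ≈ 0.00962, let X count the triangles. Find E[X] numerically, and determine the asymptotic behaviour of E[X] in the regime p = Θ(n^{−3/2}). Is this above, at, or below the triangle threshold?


Number of potential triangles: C(46, 3) = 15180.
Each occurs with probability p³ ≈ (0.00962)³ ≈ 8.89106e-07.
By linearity: E[X] = C(46, 3)·p³ ≈ 15180 · 8.89106e-07 ≈ 0.013.
Since α = 3/2 > 1, p = c/n^{3/2} = o(1/n) is below the triangle threshold p ~ 1/n. Asymptotically E[X] ~ (c³/6)·n^{3(1−α)} = (3³/6)·n^{-1.5} → 0, so by Markov's inequality G has no triangles w.h.p.

E[X] ≈ 0.013; in regime p = Θ(1/n^{3/2}) E[X] tends to 0 (below the triangle threshold p ~ 1/n).


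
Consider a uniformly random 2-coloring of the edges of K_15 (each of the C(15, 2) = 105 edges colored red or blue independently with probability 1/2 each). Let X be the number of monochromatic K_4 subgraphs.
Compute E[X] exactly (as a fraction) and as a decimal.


Let X = Σ_S X_S over the C(15, 4) = 1365 subsets S of size 4, where X_S = 1 if the K_4 on S is monochromatic.
For a fixed S, the K_4 on S has C(4, 2) = 6 edges. P[all 6 edges red] = (1/2)^6, and likewise for blue, so P[monochromatic] = 2·(1/2)^6 = 2^{1 − 6} = 1/32.
By linearity: E[X] = C(15, 4) · 2^{1 − 6} = 1365 · 1/32 = 1365/32.
Numerically: E[X] ≈ 42.656.

E[X] = C(15,4)·2^(1−C(4,2)) = 1365/32 ≈ 42.656.


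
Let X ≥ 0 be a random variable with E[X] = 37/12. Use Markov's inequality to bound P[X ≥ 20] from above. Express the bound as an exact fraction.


μ = E[X] = 37/12, a = 20.
Markov: P[X ≥ 20] ≤ μ/a = (37/12)/20 = 37/240.
Numerically: ≈ 0.15417.
(Since a = 20 > μ = 3.08333, the bound 37/240 is < 1 and informative.)

P[X ≥ 20] ≤ 37/240 ≈ 0.15417.


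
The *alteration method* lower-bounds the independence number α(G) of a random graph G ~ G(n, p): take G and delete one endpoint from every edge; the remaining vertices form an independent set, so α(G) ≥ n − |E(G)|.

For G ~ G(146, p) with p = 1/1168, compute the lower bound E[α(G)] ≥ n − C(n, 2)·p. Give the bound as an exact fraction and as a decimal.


E[|E(G)|] = C(146, 2)·p = 10585 · (1/1168) = 145/16.
E[α(G)] ≥ n − E[|E(G)|] = 146 − 145/16 = 2191/16.
Numerically: ≈ 136.9375.
(This is only a lower bound; the true E[α(G)] may be larger.)

E[α(G)] ≥ 2191/16 ≈ 136.9375.


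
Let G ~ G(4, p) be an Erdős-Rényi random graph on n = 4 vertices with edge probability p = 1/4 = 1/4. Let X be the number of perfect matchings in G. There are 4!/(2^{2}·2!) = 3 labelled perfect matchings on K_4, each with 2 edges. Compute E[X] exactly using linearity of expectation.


K_4 has 4!/(2^{2}·2!) = 3 labelled perfect matchings.
For each such perfect matching H, let X_H = 1 if all 2 edges of H are present in G. Then P[X_H = 1] = p^{2} = (1/4)^{2} = 1/16.
By linearity: E[X] = Σ_H E[X_H] = 3 · p^{2} = 3 · 1/16 = 3/16.
Numerically: E[X] ≈ 0.1875.

E[X] = 3 · (1/4)^{2} = 3/16 ≈ 0.1875.


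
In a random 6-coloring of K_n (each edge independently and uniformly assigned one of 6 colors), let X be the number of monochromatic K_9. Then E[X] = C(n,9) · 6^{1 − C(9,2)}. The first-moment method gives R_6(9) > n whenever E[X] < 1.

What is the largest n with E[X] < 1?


We need C(n, 9) · 6^{1 − 36} < 1, i.e. C(n, 9) < 6^{36 − 1} = 1719070799748422591028658176.
Check values of n near the boundary:
  n = 4404: C(4404, 9) = 1703375445537161676647015880; 1703375445537161676647015880 < 1719070799748422591028658176? YES
  n = 4405: C(4405, 9) = 1706862792900636302463627150; 1706862792900636302463627150 < 1719070799748422591028658176? YES
  n = 4406: C(4406, 9) = 1710356485221788389505285700; 1710356485221788389505285700 < 1719070799748422591028658176? YES
  n = 4407: C(4407, 9) = 1713856532599459170657070050; 1713856532599459170657070050 < 1719070799748422591028658176? YES
  n = 4408: C(4408, 9) = 1717362945146264156457459600; 1717362945146264156457459600 < 1719070799748422591028658176? YES
  n = 4409: C(4409, 9) = 1720875732988608787686577131; 1720875732988608787686577131 < 1719070799748422591028658176? NO
  n = 4410: C(4410, 9) = 1724394906266704102180823710; 1724394906266704102180823710 < 1719070799748422591028658176? NO
  n = 4411: C(4411, 9) = 1727920475134582415883601405; 1727920475134582415883601405 < 1719070799748422591028658176? NO
The largest n with C(n, 9) < 1719070799748422591028658176 is n = 4408 (where E[X] = 35778394690547169926197075/35813974994758803979763712 ≈ 0.9990065). Hence R_6(9) > 4408, i.e. R_6(9) ≥ 4409.

Largest n = 4408; hence R_6(9) > 4408.


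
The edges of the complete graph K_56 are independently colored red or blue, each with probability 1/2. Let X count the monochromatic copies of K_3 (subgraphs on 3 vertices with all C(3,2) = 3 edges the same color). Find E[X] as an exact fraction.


Let X = Σ_S X_S over the C(56, 3) = 27720 subsets S of size 3, where X_S = 1 if the K_3 on S is monochromatic.
For a fixed S, the K_3 on S has C(3, 2) = 3 edges. P[all 3 edges red] = (1/2)^3, and likewise for blue, so P[monochromatic] = 2·(1/2)^3 = 2^{1 − 3} = 1/4.
By linearity of expectation: E[X] = C(56, 3) · 2^{1 − 3} = 27720 · 1/4 = 6930.
Numerically: E[X] ≈ 6930.000.

E[X] = C(56,3)·2^(1−C(3,2)) = 6930 ≈ 6930.000.


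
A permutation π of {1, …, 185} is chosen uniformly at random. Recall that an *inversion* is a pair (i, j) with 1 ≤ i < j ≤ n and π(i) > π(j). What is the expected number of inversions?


Write X = Σ X_I over the C(185, 2) = 17020 pairs i < j, with X_I the indicator of one inversion.
There are 17020 indicators.
For each fixed pair i < j, the values π(i) and π(j) are two distinct elements of {1, …, 185} in uniformly random order; by symmetry P[π(i) > π(j)] = 1/2.
By linearity: E[X] = 17020 · (1/2) = C(185, 2) · (1/2) = 17020/2 = 8510 ≈ 8510.00000.

E[X] = 8510 = 8510.00000.


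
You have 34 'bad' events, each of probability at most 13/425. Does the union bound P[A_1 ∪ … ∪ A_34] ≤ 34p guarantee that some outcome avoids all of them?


Union bound: P[∪_{i=1}^{34} A_i] ≤ Σ_i P[A_i] ≤ 34·p = 34·(13/425) = 26/25.
Numerically: 26/25 ≈ 1.040000.
Is 26/25 < 1? NO.
Since the bound 26/25 is ≥ 1, the union bound is uninformative here; it does NOT by itself certify existence.

34·p = 26/25 ≈ 1.040000; existence NOT certified by the union bound.


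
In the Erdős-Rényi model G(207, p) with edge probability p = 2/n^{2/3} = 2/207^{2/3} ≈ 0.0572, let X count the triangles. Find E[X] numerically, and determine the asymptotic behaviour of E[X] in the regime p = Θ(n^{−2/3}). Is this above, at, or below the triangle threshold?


Number of potential triangles: C(207, 3) = 1456935.
Each occurs with probability p³ ≈ (0.0572)³ ≈ 1.86702e-04.
By linearity: E[X] = C(207, 3)·p³ ≈ 1456935 · 1.86702e-04 ≈ 272.013.
Since α = 2/3 < 1, p = c/n^{2/3} ≫ 1/n is above the triangle threshold p ~ 1/n. Asymptotically E[X] ~ (c³/6)·n^{3(1−α)} = (2³/6)·n^{1} → ∞; triangles are abundant w.h.p.

E[X] ≈ 272.013; in regime p = Θ(1/n^{2/3}) E[X] diverges (above the triangle threshold p ~ 1/n).


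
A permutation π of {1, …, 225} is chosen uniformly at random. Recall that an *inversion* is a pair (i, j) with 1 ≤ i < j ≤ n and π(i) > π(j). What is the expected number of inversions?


Write X = Σ X_I over the C(225, 2) = 25200 pairs i < j, with X_I the indicator of one inversion.
There are 25200 indicators.
For each fixed pair i < j, the values π(i) and π(j) are two distinct elements of {1, …, 225} in uniformly random order; by symmetry P[π(i) > π(j)] = 1/2.
By linearity: E[X] = 25200 · (1/2) = C(225, 2) · (1/2) = 25200/2 = 12600 ≈ 12600.000000.

E[X] = 12600 = 12600.000000.


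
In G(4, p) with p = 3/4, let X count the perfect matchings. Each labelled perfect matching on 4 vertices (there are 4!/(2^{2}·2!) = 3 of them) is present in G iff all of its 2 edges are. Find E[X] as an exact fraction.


K_4 has 4!/(2^{2}·2!) = 3 labelled perfect matchings.
For each such perfect matching H, let X_H = 1 if all 2 edges of H are present in G. Then P[X_H = 1] = p^{2} = (3/4)^{2} = 9/16.
By linearity: E[X] = Σ_H E[X_H] = 3 · p^{2} = 3 · 9/16 = 27/16.
Numerically: E[X] ≈ 1.688.

E[X] = 3 · (3/4)^{2} = 27/16 ≈ 1.688.


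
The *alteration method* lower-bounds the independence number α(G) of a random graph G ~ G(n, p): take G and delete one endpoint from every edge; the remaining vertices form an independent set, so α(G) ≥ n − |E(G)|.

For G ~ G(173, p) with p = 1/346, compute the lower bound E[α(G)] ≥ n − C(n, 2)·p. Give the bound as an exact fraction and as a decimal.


E[|E(G)|] = C(173, 2)·p = 14878 · (1/346) = 43.
E[α(G)] ≥ n − E[|E(G)|] = 173 − 43 = 130.
Numerically: ≈ 130.0000.
(This is only a lower bound; the true E[α(G)] may be larger.)

E[α(G)] ≥ 130 ≈ 130.0000.


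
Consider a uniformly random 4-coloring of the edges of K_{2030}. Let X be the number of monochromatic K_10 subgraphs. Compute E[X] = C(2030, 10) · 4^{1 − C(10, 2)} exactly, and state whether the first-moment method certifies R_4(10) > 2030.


E[X] = C(2030, 10) · 4^{1 − 45} = 320298626039392096327195965 · 4^{−44} = 320298626039392096327195965/309485009821345068724781056.
As a reduced fraction: E[X] = 320298626039392096327195965/309485009821345068724781056 ≈ 1.0349407.
Is E[X] < 1? NO.
Since E[X] ≥ 1, the first-moment bound is inconclusive at n = 2030; it does NOT by itself certify R_4(10) > 2030.

E[X] = 320298626039392096327195965/309485009821345068724781056 ≈ 1.0349407; E[X] ≥ 1; first-moment method inconclusive here.


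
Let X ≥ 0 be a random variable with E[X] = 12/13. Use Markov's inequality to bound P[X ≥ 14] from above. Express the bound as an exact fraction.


μ = E[X] = 12/13, a = 14.
Markov: P[X ≥ 14] ≤ μ/a = (12/13)/14 = 6/91.
Numerically: ≈ 0.065934.
(Since a = 14 > μ = 0.923077, the bound 6/91 is < 1 and informative.)

P[X ≥ 14] ≤ 6/91 ≈ 0.065934.


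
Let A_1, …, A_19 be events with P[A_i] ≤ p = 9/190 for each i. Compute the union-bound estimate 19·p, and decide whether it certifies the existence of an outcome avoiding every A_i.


Union bound: P[∪_{i=1}^{19} A_i] ≤ Σ_i P[A_i] ≤ 19·p = 19·(9/190) = 9/10.
Numerically: 9/10 ≈ 0.9000.
Is 9/10 < 1? YES.
Since P[∪ A_i] ≤ 9/10 < 1, the complement has P[∩ A_i^c] ≥ 1 − 9/10 = 1/10 > 0, so some outcome avoids every A_i.

19·p = 9/10 ≈ 0.9000; existence CERTIFIED by the union bound.


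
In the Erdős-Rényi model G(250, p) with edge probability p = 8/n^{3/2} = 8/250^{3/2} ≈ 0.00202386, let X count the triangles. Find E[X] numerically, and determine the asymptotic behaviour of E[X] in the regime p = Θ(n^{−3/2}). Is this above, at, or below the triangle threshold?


Number of potential triangles: C(250, 3) = 2573000.
Each occurs with probability p³ ≈ (0.00202386)³ ≈ 8.28972115e-09.
By linearity: E[X] = C(250, 3)·p³ ≈ 2573000 · 8.28972115e-09 ≈ 0.021329.
Since α = 3/2 > 1, p = c/n^{3/2} = o(1/n) is below the triangle threshold p ~ 1/n. Asymptotically E[X] ~ (c³/6)·n^{3(1−α)} = (8³/6)·n^{-1.5} → 0, so by Markov's inequality G has no triangles w.h.p.

E[X] ≈ 0.021329; in regime p = Θ(1/n^{3/2}) E[X] tends to 0 (below the triangle threshold p ~ 1/n).


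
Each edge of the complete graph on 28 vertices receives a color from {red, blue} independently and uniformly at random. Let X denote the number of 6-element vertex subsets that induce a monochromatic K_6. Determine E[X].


Let X = Σ_S X_S over the C(28, 6) = 376740 subsets S of size 6, where X_S = 1 if the K_6 on S is monochromatic.
For a fixed S, the K_6 on S has C(6, 2) = 15 edges. P[all 15 edges red] = (1/2)^15, and likewise for blue, so P[monochromatic] = 2·(1/2)^15 = 2^{1 − 15} = 1/16384.
By linearity of expectation: E[X] = C(28, 6) · 2^{1 − 15} = 376740 · 1/16384 = 94185/4096.
Numerically: E[X] ≈ 22.99438.

E[X] = C(28,6)·2^(1−C(6,2)) = 94185/4096 ≈ 22.99438.


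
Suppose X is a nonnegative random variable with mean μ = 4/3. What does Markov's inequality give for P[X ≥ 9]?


μ = E[X] = 4/3, a = 9.
Markov: P[X ≥ 9] ≤ μ/a = (4/3)/9 = 4/27.
Numerically: ≈ 0.1481.
(Since a = 9 > μ = 1.3333, the bound 4/27 is < 1 and informative.)

P[X ≥ 9] ≤ 4/27 ≈ 0.1481.


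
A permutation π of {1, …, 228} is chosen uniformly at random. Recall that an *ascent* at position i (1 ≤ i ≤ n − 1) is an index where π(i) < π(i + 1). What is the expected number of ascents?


Write X = Σ X_I over i = 1, …, 227, with X_I the indicator of one ascent.
There are 227 indicators.
For each fixed i, the pair (π(i), π(i+1)) is a uniformly random ordered pair of distinct values from {1, …, 228}; by symmetry P[π(i) < π(i+1)] = 1/2.
By linearity: E[X] = 227 · (1/2) = (228 − 1) · (1/2) = 227/2 ≈ 113.500000.

E[X] = 227/2 = 113.500000.


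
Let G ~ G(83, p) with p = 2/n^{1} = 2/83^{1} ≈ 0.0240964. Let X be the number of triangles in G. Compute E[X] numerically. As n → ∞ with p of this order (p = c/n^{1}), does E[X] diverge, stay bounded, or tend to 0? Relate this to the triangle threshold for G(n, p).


Number of potential triangles: C(83, 3) = 91881.
Each occurs with probability p³ ≈ (0.0240964)³ ≈ 1.39912240e-05.
By linearity: E[X] = C(83, 3)·p³ ≈ 91881 · 1.39912240e-05 ≈ 1.285528.
Here α = 1, so p = 2/n is exactly at the triangle threshold p ~ 1/n. Asymptotically E[X] → c³/6 = 2³/6 = 4/3 ≈ 1.333333, a bounded constant. In this regime the triangle count is asymptotically Poisson(c³/6).

E[X] ≈ 1.285528; in regime p = Θ(1/n^{1}) E[X] stays bounded (at the triangle threshold p ~ 1/n).


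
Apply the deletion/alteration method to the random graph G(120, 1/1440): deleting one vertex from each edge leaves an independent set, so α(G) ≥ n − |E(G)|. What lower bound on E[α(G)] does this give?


E[|E(G)|] = C(120, 2)·p = 7140 · (1/1440) = 119/24.
E[α(G)] ≥ n − E[|E(G)|] = 120 − 119/24 = 2761/24.
Numerically: ≈ 115.0417.
(This is only a lower bound; the true E[α(G)] may be larger.)

E[α(G)] ≥ 2761/24 ≈ 115.0417.


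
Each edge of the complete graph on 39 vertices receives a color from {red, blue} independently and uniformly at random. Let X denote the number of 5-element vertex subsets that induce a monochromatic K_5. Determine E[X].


Let X = Σ_S X_S over the C(39, 5) = 575757 subsets S of size 5, where X_S = 1 if the K_5 on S is monochromatic.
For a fixed S, the K_5 on S has C(5, 2) = 10 edges. P[all 10 edges red] = (1/2)^10, and likewise for blue, so P[monochromatic] = 2·(1/2)^10 = 2^{1 − 10} = 1/512.
Summing: E[X] = C(39, 5) · 2^{1 − 10} = 575757 · 1/512 = 575757/512.
Numerically: E[X] ≈ 1124.5254.

E[X] = C(39,5)·2^(1−C(5,2)) = 575757/512 ≈ 1124.5254.


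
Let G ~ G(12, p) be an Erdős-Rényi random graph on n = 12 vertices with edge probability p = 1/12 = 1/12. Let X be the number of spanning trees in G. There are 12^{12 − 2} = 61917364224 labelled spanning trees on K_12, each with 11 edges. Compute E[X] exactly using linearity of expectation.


K_12 has 12^{12 − 2} = 61917364224 labelled spanning trees.
For each such spanning tree H, let X_H = 1 if all 11 edges of H are present in G. Then P[X_H = 1] = p^{11} = (1/12)^{11} = 1/743008370688.
Summing the indicators: E[X] = Σ_H E[X_H] = 61917364224 · p^{11} = 61917364224 · 1/743008370688 = 1/12.
Numerically: E[X] ≈ 0.083333.

E[X] = 61917364224 · (1/12)^{11} = 1/12 ≈ 0.083333.


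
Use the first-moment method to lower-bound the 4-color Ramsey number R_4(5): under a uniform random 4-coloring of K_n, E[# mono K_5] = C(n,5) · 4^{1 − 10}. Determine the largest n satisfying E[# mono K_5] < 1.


We need C(n, 5) · 4^{1 − 10} < 1, i.e. C(n, 5) < 4^{10 − 1} = 262144.
Check values of n near the boundary:
  n = 27: C(27, 5) = 80730; 80730 < 262144? YES
  n = 28: C(28, 5) = 98280; 98280 < 262144? YES
  n = 29: C(29, 5) = 118755; 118755 < 262144? YES
  n = 30: C(30, 5) = 142506; 142506 < 262144? YES
  n = 31: C(31, 5) = 169911; 169911 < 262144? YES
  n = 32: C(32, 5) = 201376; 201376 < 262144? YES
  n = 33: C(33, 5) = 237336; 237336 < 262144? YES
  n = 34: C(34, 5) = 278256; 278256 < 262144? NO
The largest n with C(n, 5) < 262144 is n = 33 (where E[X] = 29667/32768 ≈ 0.9053650). Hence R_4(5) > 33, i.e. R_4(5) ≥ 34.

Largest n = 33; hence R_4(5) > 33.


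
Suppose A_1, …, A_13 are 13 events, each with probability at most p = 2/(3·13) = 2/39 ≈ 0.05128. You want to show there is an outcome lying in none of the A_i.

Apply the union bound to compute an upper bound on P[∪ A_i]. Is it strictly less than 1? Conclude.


Union bound: P[∪_{i=1}^{13} A_i] ≤ Σ_i P[A_i] ≤ 13·p = 13·(2/39) = 2/3.
Numerically: 2/3 ≈ 0.66667.
Is 2/3 < 1? YES.
Since P[∪ A_i] ≤ 2/3 < 1, the complement has P[∩ A_i^c] ≥ 1 − 2/3 = 1/3 > 0, so some outcome avoids every A_i.

13·p = 2/3 ≈ 0.66667; existence CERTIFIED by the union bound.


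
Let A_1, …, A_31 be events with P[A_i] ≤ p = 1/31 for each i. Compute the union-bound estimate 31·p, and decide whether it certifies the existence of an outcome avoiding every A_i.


Union bound: P[∪_{i=1}^{31} A_i] ≤ Σ_i P[A_i] ≤ 31·p = 31·(1/31) = 1.
Numerically: 1 ≈ 1.0000000.
Is 1 < 1? NO.
Since the bound 1 is ≥ 1, the union bound is uninformative here; it does NOT by itself certify existence.

31·p = 1 ≈ 1.0000000; existence NOT certified by the union bound.


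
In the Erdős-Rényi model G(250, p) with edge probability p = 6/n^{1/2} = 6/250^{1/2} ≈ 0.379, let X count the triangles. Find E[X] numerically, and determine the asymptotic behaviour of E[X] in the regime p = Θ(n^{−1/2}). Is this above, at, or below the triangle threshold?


Number of potential triangles: C(250, 3) = 2573000.
Each occurs with probability p³ ≈ (0.379)³ ≈ 5.46442e-02.
By linearity: E[X] = C(250, 3)·p³ ≈ 2573000 · 5.46442e-02 ≈ 140599.418.
Since α = 1/2 < 1, p = c/n^{1/2} ≫ 1/n is above the triangle threshold p ~ 1/n. Asymptotically E[X] ~ (c³/6)·n^{3(1−α)} = (6³/6)·n^{1.5} → ∞; triangles are abundant w.h.p.

E[X] ≈ 140599.418; in regime p = Θ(1/n^{1/2}) E[X] diverges (above the triangle threshold p ~ 1/n).


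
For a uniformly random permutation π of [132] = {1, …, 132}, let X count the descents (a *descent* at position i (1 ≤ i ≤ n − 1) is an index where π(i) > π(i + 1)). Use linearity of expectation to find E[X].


Write X = Σ X_I over i = 1, …, 131, with X_I the indicator of one descent.
There are 131 indicators.
For each fixed i, the pair (π(i), π(i+1)) is a uniformly random ordered pair of distinct values from {1, …, 132}; by symmetry P[π(i) > π(i+1)] = 1/2.
By linearity: E[X] = 131 · (1/2) = (132 − 1) · (1/2) = 131/2 ≈ 65.50000.

E[X] = 131/2 = 65.50000.


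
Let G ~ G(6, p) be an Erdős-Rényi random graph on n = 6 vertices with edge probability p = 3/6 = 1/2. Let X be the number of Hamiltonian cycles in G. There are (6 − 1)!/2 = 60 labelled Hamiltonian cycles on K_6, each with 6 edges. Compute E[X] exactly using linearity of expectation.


K_6 has (6 − 1)!/2 = 60 labelled Hamiltonian cycles.
For each such Hamiltonian cycle H, let X_H = 1 if all 6 edges of H are present in G. Then P[X_H = 1] = p^{6} = (1/2)^{6} = 1/64.
By linearity: E[X] = Σ_H E[X_H] = 60 · p^{6} = 60 · 1/64 = 15/16.
Numerically: E[X] ≈ 0.9375.

E[X] = 60 · (1/2)^{6} = 15/16 ≈ 0.9375.


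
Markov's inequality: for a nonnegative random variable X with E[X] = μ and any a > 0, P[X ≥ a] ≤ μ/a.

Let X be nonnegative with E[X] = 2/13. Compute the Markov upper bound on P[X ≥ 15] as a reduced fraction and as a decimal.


μ = E[X] = 2/13, a = 15.
Markov: P[X ≥ 15] ≤ μ/a = (2/13)/15 = 2/195.
Numerically: ≈ 0.0103.
(Since a = 15 > μ = 0.1538, the bound 2/195 is < 1 and informative.)

P[X ≥ 15] ≤ 2/195 ≈ 0.0103.


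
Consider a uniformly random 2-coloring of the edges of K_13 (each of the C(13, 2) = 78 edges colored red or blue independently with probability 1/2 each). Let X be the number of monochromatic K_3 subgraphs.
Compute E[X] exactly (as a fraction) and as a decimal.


Let X = Σ_S X_S over the C(13, 3) = 286 subsets S of size 3, where X_S = 1 if the K_3 on S is monochromatic.
For a fixed S, the K_3 on S has C(3, 2) = 3 edges. P[all 3 edges red] = (1/2)^3, and likewise for blue, so P[monochromatic] = 2·(1/2)^3 = 2^{1 − 3} = 1/4.
By linearity of expectation: E[X] = C(13, 3) · 2^{1 − 3} = 286 · 1/4 = 143/2.
Numerically: E[X] ≈ 71.50000.

E[X] = C(13,3)·2^(1−C(3,2)) = 143/2 ≈ 71.50000.


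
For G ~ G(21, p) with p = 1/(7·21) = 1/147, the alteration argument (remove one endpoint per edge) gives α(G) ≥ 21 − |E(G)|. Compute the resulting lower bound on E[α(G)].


E[|E(G)|] = C(21, 2)·p = 210 · (1/147) = 10/7.
E[α(G)] ≥ n − E[|E(G)|] = 21 − 10/7 = 137/7.
Numerically: ≈ 19.571.
(This is only a lower bound; the true E[α(G)] may be larger.)

E[α(G)] ≥ 137/7 ≈ 19.571.


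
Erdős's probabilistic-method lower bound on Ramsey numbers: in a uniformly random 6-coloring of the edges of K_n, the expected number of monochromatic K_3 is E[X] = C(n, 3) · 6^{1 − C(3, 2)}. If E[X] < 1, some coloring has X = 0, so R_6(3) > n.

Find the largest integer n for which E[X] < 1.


We need C(n, 3) · 6^{1 − 3} < 1, i.e. C(n, 3) < 6^{3 − 1} = 36.
Check values of n near the boundary:
  n = 3: C(3, 3) = 1; 1 < 36? YES
  n = 4: C(4, 3) = 4; 4 < 36? YES
  n = 5: C(5, 3) = 10; 10 < 36? YES
  n = 6: C(6, 3) = 20; 20 < 36? YES
  n = 7: C(7, 3) = 35; 35 < 36? YES
  n = 8: C(8, 3) = 56; 56 < 36? NO
  n = 9: C(9, 3) = 84; 84 < 36? NO
The largest n with C(n, 3) < 36 is n = 7 (where E[X] = 35/36 ≈ 0.97222). Hence R_6(3) > 7, i.e. R_6(3) ≥ 8.

Largest n = 7; hence R_6(3) > 7.


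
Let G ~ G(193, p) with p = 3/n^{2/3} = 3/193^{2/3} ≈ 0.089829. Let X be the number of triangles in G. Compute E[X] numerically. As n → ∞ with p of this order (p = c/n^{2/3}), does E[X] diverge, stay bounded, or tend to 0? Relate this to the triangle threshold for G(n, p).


Number of potential triangles: C(193, 3) = 1179616.
Each occurs with probability p³ ≈ (0.089829)³ ≈ 7.24851674e-04.
By linearity: E[X] = C(193, 3)·p³ ≈ 1179616 · 7.24851674e-04 ≈ 855.046632.
Since α = 2/3 < 1, p = c/n^{2/3} ≫ 1/n is above the triangle threshold p ~ 1/n. Asymptotically E[X] ~ (c³/6)·n^{3(1−α)} = (3³/6)·n^{1} → ∞; triangles are abundant w.h.p.

E[X] ≈ 855.046632; in regime p = Θ(1/n^{2/3}) E[X] diverges (above the triangle threshold p ~ 1/n).


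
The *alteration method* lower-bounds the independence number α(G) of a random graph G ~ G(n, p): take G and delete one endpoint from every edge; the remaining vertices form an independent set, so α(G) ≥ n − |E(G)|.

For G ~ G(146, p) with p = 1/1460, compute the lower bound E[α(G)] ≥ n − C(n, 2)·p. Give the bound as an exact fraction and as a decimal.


E[|E(G)|] = C(146, 2)·p = 10585 · (1/1460) = 29/4.
E[α(G)] ≥ n − E[|E(G)|] = 146 − 29/4 = 555/4.
Numerically: ≈ 138.75000.
(This is only a lower bound; the true E[α(G)] may be larger.)

E[α(G)] ≥ 555/4 ≈ 138.75000.


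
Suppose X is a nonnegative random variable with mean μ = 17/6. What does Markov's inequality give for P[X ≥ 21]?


μ = E[X] = 17/6, a = 21.
Markov: P[X ≥ 21] ≤ μ/a = (17/6)/21 = 17/126.
Numerically: ≈ 0.13492.
(Since a = 21 > μ = 2.83333, the bound 17/126 is < 1 and informative.)

P[X ≥ 21] ≤ 17/126 ≈ 0.13492.


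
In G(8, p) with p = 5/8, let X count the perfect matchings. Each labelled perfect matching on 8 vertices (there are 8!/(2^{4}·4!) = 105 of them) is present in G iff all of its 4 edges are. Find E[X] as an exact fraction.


K_8 has 8!/(2^{4}·4!) = 105 labelled perfect matchings.
For each such perfect matching H, let X_H = 1 if all 4 edges of H are present in G. Then P[X_H = 1] = p^{4} = (5/8)^{4} = 625/4096.
By linearity of expectation: E[X] = Σ_H E[X_H] = 105 · p^{4} = 105 · 625/4096 = 65625/4096.
Numerically: E[X] ≈ 16.0217.

E[X] = 105 · (5/8)^{4} = 65625/4096 ≈ 16.0217.
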